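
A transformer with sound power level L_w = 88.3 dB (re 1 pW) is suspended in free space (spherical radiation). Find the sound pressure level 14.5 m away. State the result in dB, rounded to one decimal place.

54.1 dB

Free-field spherical radiation: L_p = L_w − 10·log₁₀(4π·r²), r = 14.5 m.
4π·r² = 2642 m², 10·log₁₀ of that is 34.219 dB.
L_p = 88.3 − 34.219 = 54.08 dB.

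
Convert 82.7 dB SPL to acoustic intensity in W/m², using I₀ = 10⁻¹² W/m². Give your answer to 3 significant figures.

0.000186 W/m²

L = 10·log₁₀(I/I₀) ⇒ I = I₀·10^(L/10) = 10⁻¹² × 10^8.27.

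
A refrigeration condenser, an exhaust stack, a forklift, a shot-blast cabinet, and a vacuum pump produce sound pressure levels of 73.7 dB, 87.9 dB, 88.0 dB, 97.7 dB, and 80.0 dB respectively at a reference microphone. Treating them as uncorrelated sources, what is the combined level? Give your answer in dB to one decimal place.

For uncorrelated sources the intensities add, so convert each level to linear form, sum, and take 10·log₁₀ of the total.
Σ 10^(L/10) = 10^(73.7/10) + 10^(87.9/10) + 10^(88.0/10) + 10^(97.7/10) + 10^(80.0/10) = 7.259e+09.
L_total = 10·log₁₀(7.259e+09) = 98.61 dB.

98.6 dB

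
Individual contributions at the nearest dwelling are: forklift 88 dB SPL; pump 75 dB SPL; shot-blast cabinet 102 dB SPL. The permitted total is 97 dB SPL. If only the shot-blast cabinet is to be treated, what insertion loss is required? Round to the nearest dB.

6 dB

Everything except the shot-blast cabinet sums to 10^(88/10) + 10^(75/10) = 6.626e+08 in linear terms, 88.21 dB SPL.
The limit corresponds to 10^(97/10) = 5.012e+09; subtracting the fixed part leaves 4.349e+09 for the shot-blast cabinet, i.e. 96.38 dB SPL.
Required insertion loss = 102 − 96.38 = 5.62 dB.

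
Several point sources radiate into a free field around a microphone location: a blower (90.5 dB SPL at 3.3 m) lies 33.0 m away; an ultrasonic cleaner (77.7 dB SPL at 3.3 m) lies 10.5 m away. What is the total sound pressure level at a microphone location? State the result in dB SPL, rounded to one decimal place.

Propagate each source to the receiver with L = L_ref − 20·log₁₀(r/r_ref), then add intensities.
blower: 90.5 − 20·log₁₀(33.0/3.3) = 90.5 − 20.00 = 70.50 dB SPL.
ultrasonic cleaner: 77.7 − 20·log₁₀(10.5/3.3) = 77.7 − 10.05 = 67.65 dB SPL.
Σ 10^(L/10) = 1.704e+07 → L_total = 10·log₁₀(1.704e+07) = 72.31 dB SPL.

72.3 dB SPL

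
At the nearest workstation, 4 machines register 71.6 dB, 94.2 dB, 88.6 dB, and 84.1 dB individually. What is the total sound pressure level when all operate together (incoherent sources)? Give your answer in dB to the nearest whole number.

96 dB

Incoherent sources combine by intensity addition: L_total = 10·log₁₀(Σ 10^(L_i/10)).
Σ 10^(L/10) = 10^(71.6/10) + 10^(94.2/10) + 10^(88.6/10) + 10^(84.1/10) = 3.626e+09.
L_total = 10·log₁₀(3.626e+09) = 95.59 dB.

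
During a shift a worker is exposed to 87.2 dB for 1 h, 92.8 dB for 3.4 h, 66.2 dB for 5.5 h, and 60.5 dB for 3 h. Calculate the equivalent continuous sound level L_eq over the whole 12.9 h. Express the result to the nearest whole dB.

Weight each interval's intensity by its duration and average over T = 12.9 h:
Σ tᵢ·10^(Lᵢ/10) = 1·10^(87.2/10) + 3.4·10^(92.8/10) + 5.5·10^(66.2/10) + 3·10^(60.5/10) = 7.030e+09.
L_eq = 10·log₁₀(7.030e+09/12.9) = 87.36 dB.

87 dB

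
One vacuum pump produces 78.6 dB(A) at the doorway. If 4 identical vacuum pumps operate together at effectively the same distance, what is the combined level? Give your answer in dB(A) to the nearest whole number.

With 4 equal, uncorrelated contributions the intensity is 4× that of one unit, giving a rise of 10·log₁₀ 4.
L_total = 78.6 + 10·log₁₀(4) = 78.6 + 6.021 = 84.62 dB(A).

85 dB(A)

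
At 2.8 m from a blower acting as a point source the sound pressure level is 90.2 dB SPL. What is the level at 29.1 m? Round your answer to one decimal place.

69.9 dB SPL

For a point source, L₂ = L₁ − 20·log₁₀(r₂/r₁).
L₂ = 90.2 − 20·log₁₀(29.1/2.8) = 90.2 − 20.335 = 69.87 dB SPL.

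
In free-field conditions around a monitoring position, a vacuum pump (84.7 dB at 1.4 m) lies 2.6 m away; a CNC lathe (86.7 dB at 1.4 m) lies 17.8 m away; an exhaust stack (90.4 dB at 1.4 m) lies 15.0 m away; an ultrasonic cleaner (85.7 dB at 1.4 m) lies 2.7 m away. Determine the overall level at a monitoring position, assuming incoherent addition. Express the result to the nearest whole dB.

83 dB

Propagate each source to the receiver with L = L_ref − 20·log₁₀(r/r_ref), then add intensities.
vacuum pump: 84.7 − 20·log₁₀(2.6/1.4) = 84.7 − 5.38 = 79.32 dB.
CNC lathe: 86.7 − 20·log₁₀(17.8/1.4) = 86.7 − 22.09 = 64.61 dB.
exhaust stack: 90.4 − 20·log₁₀(15.0/1.4) = 90.4 − 20.60 = 69.80 dB.
ultrasonic cleaner: 85.7 − 20·log₁₀(2.7/1.4) = 85.7 − 5.70 = 80.00 dB.
Σ 10^(L/10) = 1.979e+08 → L_total = 10·log₁₀(1.979e+08) = 82.96 dB.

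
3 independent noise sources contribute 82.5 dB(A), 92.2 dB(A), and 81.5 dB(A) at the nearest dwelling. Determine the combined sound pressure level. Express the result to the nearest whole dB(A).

93 dB(A)

Incoherent sources combine by intensity addition: L_total = 10·log₁₀(Σ 10^(L_i/10)).
Σ 10^(L/10) = 10^(82.5/10) + 10^(92.2/10) + 10^(81.5/10) = 1.979e+09.
L_total = 10·log₁₀(1.979e+09) = 92.96 dB(A).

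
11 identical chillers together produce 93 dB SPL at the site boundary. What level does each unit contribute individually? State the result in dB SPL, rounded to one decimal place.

For N identical incoherent sources L_total = L₁ + 10·log₁₀ N, so L₁ = 93 − 10·log₁₀(11) = 93 − 10.414.

82.6 dB SPL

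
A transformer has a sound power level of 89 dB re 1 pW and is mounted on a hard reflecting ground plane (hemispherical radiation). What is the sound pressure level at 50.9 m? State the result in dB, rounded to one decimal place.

Free-field hemispherical radiation: L_p = L_w − 10·log₁₀(2π·r²), r = 50.9 m.
2π·r² = 1.628e+04 m², 10·log₁₀ of that is 42.116 dB.
L_p = 89 − 42.116 = 46.88 dB.

46.9 dB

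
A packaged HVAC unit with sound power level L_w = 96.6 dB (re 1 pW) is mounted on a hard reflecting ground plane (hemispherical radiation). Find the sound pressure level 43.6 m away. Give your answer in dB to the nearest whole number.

56 dB

Free-field hemispherical radiation: L_p = L_w − 10·log₁₀(2π·r²), r = 43.6 m.
2π·r² = 1.194e+04 m², 10·log₁₀ of that is 40.772 dB.
L_p = 96.6 − 40.772 = 55.83 dB.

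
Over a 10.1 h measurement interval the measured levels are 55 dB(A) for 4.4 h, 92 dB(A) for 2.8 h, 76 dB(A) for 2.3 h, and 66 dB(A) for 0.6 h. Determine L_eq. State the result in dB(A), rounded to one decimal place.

Weight each interval's intensity by its duration and average over T = 10.1 h:
Σ tᵢ·10^(Lᵢ/10) = 4.4·10^(55/10) + 2.8·10^(92/10) + 2.3·10^(76/10) + 0.6·10^(66/10) = 4.533e+09.
L_eq = 10·log₁₀(4.533e+09/10.1) = 86.52 dB(A).

86.5 dB(A)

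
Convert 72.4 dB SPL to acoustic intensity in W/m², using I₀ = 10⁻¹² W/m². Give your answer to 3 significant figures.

I/I₀ = 10^(72.4/10) = 1.738e+07, so I = 1.738e+07 × 10⁻¹² W/m².

1.74e-05 W/m²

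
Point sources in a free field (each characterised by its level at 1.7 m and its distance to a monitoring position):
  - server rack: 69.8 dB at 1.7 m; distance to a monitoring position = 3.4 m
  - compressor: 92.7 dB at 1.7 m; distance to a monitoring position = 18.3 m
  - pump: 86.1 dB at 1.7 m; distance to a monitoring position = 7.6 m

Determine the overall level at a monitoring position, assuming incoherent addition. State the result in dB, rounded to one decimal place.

75.9 dB

First find each source's level at the receiver (point-source: −20·log₁₀(r/r_ref)), then combine on an intensity basis.
server rack: 69.8 − 20·log₁₀(3.4/1.7) = 69.8 − 6.02 = 63.78 dB.
compressor: 92.7 − 20·log₁₀(18.3/1.7) = 92.7 − 20.64 = 72.06 dB.
pump: 86.1 − 20·log₁₀(7.6/1.7) = 86.1 − 13.01 = 73.09 dB.
Σ 10^(L/10) = 3.884e+07 → L_total = 10·log₁₀(3.884e+07) = 75.89 dB.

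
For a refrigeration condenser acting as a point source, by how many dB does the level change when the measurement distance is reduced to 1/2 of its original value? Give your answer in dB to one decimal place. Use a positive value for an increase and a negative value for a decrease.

+6.0 dB

Point-source spreading: ΔL = −20·log₁₀(r₂/r₁).
ΔL = −20·log₁₀(0.5) = +6.02 dB.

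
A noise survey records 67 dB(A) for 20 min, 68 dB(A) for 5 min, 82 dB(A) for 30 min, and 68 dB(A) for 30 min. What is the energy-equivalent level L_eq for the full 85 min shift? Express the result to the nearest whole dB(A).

Weight each interval's intensity by its duration and average over T = 85 min:
Σ tᵢ·10^(Lᵢ/10) = 20·10^(67/10) + 5·10^(68/10) + 30·10^(82/10) + 30·10^(68/10) = 5.076e+09.
L_eq = 10·log₁₀(5.076e+09/85) = 77.76 dB(A).

78 dB(A)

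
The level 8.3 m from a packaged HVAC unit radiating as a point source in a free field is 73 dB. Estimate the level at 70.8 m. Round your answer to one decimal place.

54.4 dB

Point-source attenuation: ΔL = 20·log₁₀(r₂/r₁) = 20·log₁₀(70.8/8.3) = 18.619 dB.
L₂ = 73 − 20·log₁₀(70.8/8.3) = 73 − 18.619 = 54.38 dB.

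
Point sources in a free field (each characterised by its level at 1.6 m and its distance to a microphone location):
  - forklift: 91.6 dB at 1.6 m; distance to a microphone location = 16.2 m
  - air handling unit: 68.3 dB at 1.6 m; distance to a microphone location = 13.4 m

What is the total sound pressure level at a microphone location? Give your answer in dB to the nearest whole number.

First find each source's level at the receiver (point-source: −20·log₁₀(r/r_ref)), then combine on an intensity basis.
forklift: 91.6 − 20·log₁₀(16.2/1.6) = 91.6 − 20.11 = 71.49 dB.
air handling unit: 68.3 − 20·log₁₀(13.4/1.6) = 68.3 − 18.46 = 49.84 dB.
Σ 10^(L/10) = 1.420e+07 → L_total = 10·log₁₀(1.420e+07) = 71.52 dB.

72 dB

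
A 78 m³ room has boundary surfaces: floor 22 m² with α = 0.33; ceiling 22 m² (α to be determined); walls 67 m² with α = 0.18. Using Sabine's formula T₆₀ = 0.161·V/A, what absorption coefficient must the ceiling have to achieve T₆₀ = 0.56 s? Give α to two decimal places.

0.14

From T₆₀ = 0.161·V/A, the target T₆₀ = 0.56 s needs A = 0.161·78/0.56 = 22.42 m².
Absorption from the other surfaces = 22·0.33 + 67·0.18 = 19.32 m², so the ceiling must supply 3.10 m² over 22 m².
α = 3.10/22 = 0.141.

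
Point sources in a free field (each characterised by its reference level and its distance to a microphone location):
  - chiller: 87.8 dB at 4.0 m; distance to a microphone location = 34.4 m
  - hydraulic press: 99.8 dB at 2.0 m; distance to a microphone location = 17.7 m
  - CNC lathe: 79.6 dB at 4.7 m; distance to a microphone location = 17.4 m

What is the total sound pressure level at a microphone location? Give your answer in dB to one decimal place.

First find each source's level at the receiver (point-source: −20·log₁₀(r/r_ref)), then combine on an intensity basis.
chiller: 87.8 − 20·log₁₀(34.4/4.0) = 87.8 − 18.69 = 69.11 dB.
hydraulic press: 99.8 − 20·log₁₀(17.7/2.0) = 99.8 − 18.94 = 80.86 dB.
CNC lathe: 79.6 − 20·log₁₀(17.4/4.7) = 79.6 − 11.37 = 68.23 dB.
Σ 10^(L/10) = 1.367e+08 → L_total = 10·log₁₀(1.367e+08) = 81.36 dB.

81.4 dB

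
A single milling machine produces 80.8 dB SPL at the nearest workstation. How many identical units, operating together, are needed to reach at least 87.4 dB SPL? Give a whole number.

5

The shortfall is 87.4 − 80.8 = 6.6 dB, and N units add 10·log₁₀ N, so need 10·log₁₀ N ≥ 6.6.
N ≥ 10^(6.6/10) = 4.571, so N = 5.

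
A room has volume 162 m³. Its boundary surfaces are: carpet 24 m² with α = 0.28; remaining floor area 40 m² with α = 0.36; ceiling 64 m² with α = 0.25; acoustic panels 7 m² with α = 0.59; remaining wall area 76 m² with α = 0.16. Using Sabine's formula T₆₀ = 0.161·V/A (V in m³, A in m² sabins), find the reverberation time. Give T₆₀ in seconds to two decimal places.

0.49 s

Total absorption A = 24·0.28 + 40·0.36 + 64·0.25 + 7·0.59 + 76·0.16 = 53.41 m² sabins.
T₆₀ = 0.161·V/A = 0.161·162/53.41 = 0.488 s.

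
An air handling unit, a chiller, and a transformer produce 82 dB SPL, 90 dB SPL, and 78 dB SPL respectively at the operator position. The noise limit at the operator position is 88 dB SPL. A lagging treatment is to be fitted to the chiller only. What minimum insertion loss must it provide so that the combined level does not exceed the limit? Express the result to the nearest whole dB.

Everything except the chiller sums to 10^(82/10) + 10^(78/10) = 2.216e+08 in linear terms, 83.46 dB SPL.
To meet 88 dB SPL overall, the treated chiller may contribute at most 10^(88/10) − 2.216e+08 = 4.094e+08, i.e. 86.12 dB SPL.
Required insertion loss = 90 − 86.12 = 3.88 dB.

4 dB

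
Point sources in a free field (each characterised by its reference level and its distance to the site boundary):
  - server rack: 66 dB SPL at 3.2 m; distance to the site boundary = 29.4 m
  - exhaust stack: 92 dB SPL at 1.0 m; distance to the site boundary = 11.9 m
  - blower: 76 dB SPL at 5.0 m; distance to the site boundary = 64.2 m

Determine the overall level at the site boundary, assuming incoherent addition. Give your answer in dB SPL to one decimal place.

70.6 dB SPL

Apply inverse-square spreading to bring every level to the receiver, then sum 10^(L/10).
server rack: 66 − 20·log₁₀(29.4/3.2) = 66 − 19.26 = 46.74 dB SPL.
exhaust stack: 92 − 20·log₁₀(11.9/1.0) = 92 − 21.51 = 70.49 dB SPL.
blower: 76 − 20·log₁₀(64.2/5.0) = 76 − 22.17 = 53.83 dB SPL.
Σ 10^(L/10) = 1.148e+07 → L_total = 10·log₁₀(1.148e+07) = 70.60 dB SPL.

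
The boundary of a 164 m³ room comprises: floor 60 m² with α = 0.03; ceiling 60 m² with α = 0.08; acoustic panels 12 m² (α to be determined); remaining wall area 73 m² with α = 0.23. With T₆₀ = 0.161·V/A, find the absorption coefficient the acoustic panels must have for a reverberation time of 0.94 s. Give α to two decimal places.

A = 0.161·V/T₆₀ = 0.161·164/0.94 = 28.09 m² sabins.
Absorption from the other surfaces = 60·0.03 + 60·0.08 + 73·0.23 = 23.39 m², so the acoustic panels must supply 4.70 m² over 12 m².
α = 4.70/12 = 0.392.

0.39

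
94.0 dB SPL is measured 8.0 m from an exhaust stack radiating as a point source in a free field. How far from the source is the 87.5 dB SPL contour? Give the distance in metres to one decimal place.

16.9 m

For a point source L₁ − L₂ = 20·log₁₀(r₂/r₁), so r₂ = r₁·10^((L₁−L₂)/20).
r₂ = 8.0·10^((94.0−87.5)/20) = 8.0·10^(6.5/20) = 16.91 m.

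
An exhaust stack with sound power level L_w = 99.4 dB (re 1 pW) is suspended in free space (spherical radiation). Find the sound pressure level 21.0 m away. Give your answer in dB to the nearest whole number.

The power spreads over a sphere of area 4π·r², so L_p = L_w − 10·log₁₀(4π·r²).
4π·r² = 5542 m², 10·log₁₀ of that is 37.436 dB.
L_p = 99.4 − 37.436 = 61.96 dB.

62 dB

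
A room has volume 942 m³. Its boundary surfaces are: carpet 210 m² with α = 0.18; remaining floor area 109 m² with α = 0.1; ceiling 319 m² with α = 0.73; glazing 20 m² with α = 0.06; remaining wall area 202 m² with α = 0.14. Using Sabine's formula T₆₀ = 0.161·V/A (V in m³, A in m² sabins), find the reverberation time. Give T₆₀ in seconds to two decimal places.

Total absorption A = 210·0.18 + 109·0.1 + 319·0.73 + 20·0.06 + 202·0.14 = 311.05 m² sabins.
T₆₀ = 0.161 × 942 / 311.05 = 0.488 s.

0.49 s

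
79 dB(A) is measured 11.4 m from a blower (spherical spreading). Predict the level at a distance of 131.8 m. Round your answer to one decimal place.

Point-source attenuation: ΔL = 20·log₁₀(r₂/r₁) = 20·log₁₀(131.8/11.4) = 21.260 dB.
L₂ = 79 − 20·log₁₀(131.8/11.4) = 79 − 21.260 = 57.74 dB(A).

57.7 dB(A)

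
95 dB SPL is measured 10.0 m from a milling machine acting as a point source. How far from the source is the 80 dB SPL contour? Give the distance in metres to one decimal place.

The 15.0 dB drop corresponds to a distance ratio of 10^(15.0/20) for a point source.
r₂ = 10.0·10^((95−80)/20) = 10.0·10^(15.0/20) = 56.23 m.

56.2 m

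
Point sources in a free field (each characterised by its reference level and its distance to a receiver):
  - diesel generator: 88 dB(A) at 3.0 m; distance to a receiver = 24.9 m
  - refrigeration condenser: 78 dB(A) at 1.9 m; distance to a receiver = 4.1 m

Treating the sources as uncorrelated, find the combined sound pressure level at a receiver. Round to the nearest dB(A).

Apply inverse-square spreading to bring every level to the receiver, then sum 10^(L/10).
diesel generator: 88 − 20·log₁₀(24.9/3.0) = 88 − 18.38 = 69.62 dB(A).
refrigeration condenser: 78 − 20·log₁₀(4.1/1.9) = 78 − 6.68 = 71.32 dB(A).
Σ 10^(L/10) = 2.271e+07 → L_total = 10·log₁₀(2.271e+07) = 73.56 dB(A).

74 dB(A)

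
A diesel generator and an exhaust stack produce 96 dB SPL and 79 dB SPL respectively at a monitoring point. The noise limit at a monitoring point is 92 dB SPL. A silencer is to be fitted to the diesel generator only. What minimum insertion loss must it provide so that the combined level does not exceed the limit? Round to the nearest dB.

4 dB

Everything except the diesel generator sums to 10^(79/10) = 7.943e+07 in linear terms, 79.00 dB SPL.
To meet 92 dB SPL overall, the treated diesel generator may contribute at most 10^(92/10) − 7.943e+07 = 1.505e+09, i.e. 91.78 dB SPL.
So the diesel generator must be reduced from 96 to 91.78 dB SPL: IL = 4.22 dB.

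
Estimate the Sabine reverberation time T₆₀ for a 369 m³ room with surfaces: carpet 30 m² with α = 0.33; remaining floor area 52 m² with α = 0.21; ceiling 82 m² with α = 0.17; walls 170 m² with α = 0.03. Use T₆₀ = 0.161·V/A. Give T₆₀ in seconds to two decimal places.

A = Σ Sᵢαᵢ = 30·0.33 + 52·0.21 + 82·0.17 + 170·0.03 = 39.86 m².
T₆₀ = 0.161·V/A = 0.161·369/39.86 = 1.490 s.

1.49 s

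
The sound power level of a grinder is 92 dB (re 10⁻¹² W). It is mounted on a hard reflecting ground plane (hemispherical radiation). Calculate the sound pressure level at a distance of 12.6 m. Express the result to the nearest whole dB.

L_p = L_w − 10·log₁₀(2π·r²) with r = 12.6 m.
2π·r² = 997.5 m², 10·log₁₀ of that is 29.989 dB.
L_p = 92 − 29.989 = 62.01 dB.

62 dB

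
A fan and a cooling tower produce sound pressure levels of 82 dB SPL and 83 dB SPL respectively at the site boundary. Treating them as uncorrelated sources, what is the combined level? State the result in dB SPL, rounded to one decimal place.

Incoherent sources combine by intensity addition: L_total = 10·log₁₀(Σ 10^(L_i/10)).
Σ 10^(L/10) = 10^(82/10) + 10^(83/10) = 3.580e+08.
L_total = 10·log₁₀(3.580e+08) = 85.54 dB SPL.

85.5 dB SPL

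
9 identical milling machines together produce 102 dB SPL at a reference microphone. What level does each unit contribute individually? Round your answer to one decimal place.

92.5 dB SPL

Dividing the total intensity by 9 lowers the level by 10·log₁₀ 9 = 9.542 dB: L₁ = 102 − 9.542.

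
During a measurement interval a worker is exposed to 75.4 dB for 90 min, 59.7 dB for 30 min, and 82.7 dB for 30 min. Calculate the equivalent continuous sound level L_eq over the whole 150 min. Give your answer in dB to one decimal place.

77.7 dB

Weight each interval's intensity by its duration and average over T = 150 min:
Σ tᵢ·10^(Lᵢ/10) = 90·10^(75.4/10) + 30·10^(59.7/10) + 30·10^(82.7/10) = 8.735e+09.
L_eq = 10·log₁₀(8.735e+09/150) = 77.65 dB.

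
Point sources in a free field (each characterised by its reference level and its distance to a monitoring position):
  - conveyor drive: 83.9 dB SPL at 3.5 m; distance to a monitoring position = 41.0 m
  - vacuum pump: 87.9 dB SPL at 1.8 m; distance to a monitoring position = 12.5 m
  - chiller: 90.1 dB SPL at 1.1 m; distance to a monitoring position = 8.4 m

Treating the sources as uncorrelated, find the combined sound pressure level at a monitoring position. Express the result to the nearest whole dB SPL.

75 dB SPL

Apply inverse-square spreading to bring every level to the receiver, then sum 10^(L/10).
conveyor drive: 83.9 − 20·log₁₀(41.0/3.5) = 83.9 − 21.37 = 62.53 dB SPL.
vacuum pump: 87.9 − 20·log₁₀(12.5/1.8) = 87.9 − 16.83 = 71.07 dB SPL.
chiller: 90.1 − 20·log₁₀(8.4/1.1) = 90.1 − 17.66 = 72.44 dB SPL.
Σ 10^(L/10) = 3.212e+07 → L_total = 10·log₁₀(3.212e+07) = 75.07 dB SPL.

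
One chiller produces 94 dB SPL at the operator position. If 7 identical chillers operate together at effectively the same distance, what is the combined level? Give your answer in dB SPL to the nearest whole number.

L_total = L₁ + 10·log₁₀ N for N identical incoherent sources.
L_total = 94 + 10·log₁₀(7) = 94 + 8.451 = 102.45 dB SPL.

102 dB SPL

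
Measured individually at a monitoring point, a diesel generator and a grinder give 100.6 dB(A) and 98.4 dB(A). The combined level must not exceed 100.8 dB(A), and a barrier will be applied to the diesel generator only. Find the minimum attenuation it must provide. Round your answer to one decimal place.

Fixed contribution from the other source: Σ 10^(L/10) = 10^(98.4/10) = 6.918e+09 (98.40 dB(A)).
The limit corresponds to 10^(100.8/10) = 1.202e+10; subtracting the fixed part leaves 5.104e+09 for the diesel generator, i.e. 97.08 dB(A).
Required insertion loss = 100.6 − 97.08 = 3.52 dB.

3.5 dB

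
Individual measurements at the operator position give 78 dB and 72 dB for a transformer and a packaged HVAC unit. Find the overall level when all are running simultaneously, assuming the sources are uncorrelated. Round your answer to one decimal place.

79.0 dB

Incoherent sources combine by intensity addition: L_total = 10·log₁₀(Σ 10^(L_i/10)).
Σ 10^(L/10) = 10^(78/10) + 10^(72/10) = 7.894e+07.
L_total = 10·log₁₀(7.894e+07) = 78.97 dB.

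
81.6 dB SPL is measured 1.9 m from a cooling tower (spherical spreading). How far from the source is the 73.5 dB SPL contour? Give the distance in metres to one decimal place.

Point-source spreading drops the level by 20·log₁₀(r₂/r₁); inverting, r₂/r₁ = 10^(ΔL/20).
r₂ = 1.9·10^((81.6−73.5)/20) = 1.9·10^(8.1/20) = 4.83 m.

4.8 m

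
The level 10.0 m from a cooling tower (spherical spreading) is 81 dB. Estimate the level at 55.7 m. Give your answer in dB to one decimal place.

For a point source, L₂ = L₁ − 20·log₁₀(r₂/r₁).
L₂ = 81 − 20·log₁₀(55.7/10.0) = 81 − 14.917 = 66.08 dB.

66.1 dB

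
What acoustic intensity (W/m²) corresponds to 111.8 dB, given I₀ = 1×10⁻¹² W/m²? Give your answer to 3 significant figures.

I/I₀ = 10^(111.8/10) = 1.514e+11, so I = 1.514e+11 × 10⁻¹² W/m².

0.151 W/m²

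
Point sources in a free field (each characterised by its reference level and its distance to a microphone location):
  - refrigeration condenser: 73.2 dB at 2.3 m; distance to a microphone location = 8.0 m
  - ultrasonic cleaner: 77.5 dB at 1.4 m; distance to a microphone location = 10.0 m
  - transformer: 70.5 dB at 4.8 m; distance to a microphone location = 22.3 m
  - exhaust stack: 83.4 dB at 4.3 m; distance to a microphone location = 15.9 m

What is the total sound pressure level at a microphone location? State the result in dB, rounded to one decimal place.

Apply inverse-square spreading to bring every level to the receiver, then sum 10^(L/10).
refrigeration condenser: 73.2 − 20·log₁₀(8.0/2.3) = 73.2 − 10.83 = 62.37 dB.
ultrasonic cleaner: 77.5 − 20·log₁₀(10.0/1.4) = 77.5 − 17.08 = 60.42 dB.
transformer: 70.5 − 20·log₁₀(22.3/4.8) = 70.5 − 13.34 = 57.16 dB.
exhaust stack: 83.4 − 20·log₁₀(15.9/4.3) = 83.4 − 11.36 = 72.04 dB.
Σ 10^(L/10) = 1.935e+07 → L_total = 10·log₁₀(1.935e+07) = 72.87 dB.

72.9 dB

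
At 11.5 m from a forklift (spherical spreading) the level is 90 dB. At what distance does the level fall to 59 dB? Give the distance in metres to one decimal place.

408.0 m

The 31.0 dB drop corresponds to a distance ratio of 10^(31.0/20) for a point source.
r₂ = 11.5·10^((90−59)/20) = 11.5·10^(31.0/20) = 408.04 m.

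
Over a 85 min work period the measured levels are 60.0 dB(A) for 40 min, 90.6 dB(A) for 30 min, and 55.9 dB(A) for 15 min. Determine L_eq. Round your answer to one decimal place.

The energy average is taken in the linear domain: L_eq = 10·log₁₀[(Σ tᵢ·10^(Lᵢ/10))/T], T = 85 min.
Σ tᵢ·10^(Lᵢ/10) = 40·10^(60.0/10) + 30·10^(90.6/10) + 15·10^(55.9/10) = 3.449e+10.
L_eq = 10·log₁₀(3.449e+10/85) = 86.08 dB(A).

86.1 dB(A)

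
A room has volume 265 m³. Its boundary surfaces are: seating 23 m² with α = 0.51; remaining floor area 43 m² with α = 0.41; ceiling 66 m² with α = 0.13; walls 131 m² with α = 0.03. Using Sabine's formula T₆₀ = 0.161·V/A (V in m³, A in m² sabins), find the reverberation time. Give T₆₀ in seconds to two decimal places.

1.02 s

A = Σ Sᵢαᵢ = 23·0.51 + 43·0.41 + 66·0.13 + 131·0.03 = 41.87 m².
T₆₀ = 0.161·V/A = 0.161·265/41.87 = 1.019 s.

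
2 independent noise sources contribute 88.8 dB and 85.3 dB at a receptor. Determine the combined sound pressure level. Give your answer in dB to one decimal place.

90.4 dB

For uncorrelated sources the intensities add, so convert each level to linear form, sum, and take 10·log₁₀ of the total.
Σ 10^(L/10) = 10^(88.8/10) + 10^(85.3/10) = 1.097e+09.
L_total = 10·log₁₀(1.097e+09) = 90.40 dB.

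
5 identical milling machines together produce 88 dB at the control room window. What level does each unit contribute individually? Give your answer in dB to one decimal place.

For N identical incoherent sources L_total = L₁ + 10·log₁₀ N, so L₁ = 88 − 10·log₁₀(5) = 88 − 6.990.

81.0 dB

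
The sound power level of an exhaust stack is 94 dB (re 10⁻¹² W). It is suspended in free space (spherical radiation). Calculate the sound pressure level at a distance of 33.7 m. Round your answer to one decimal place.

The power spreads over a sphere of area 4π·r², so L_p = L_w − 10·log₁₀(4π·r²).
4π·r² = 1.427e+04 m², 10·log₁₀ of that is 41.545 dB.
L_p = 94 − 41.545 = 52.46 dB.

52.5 dB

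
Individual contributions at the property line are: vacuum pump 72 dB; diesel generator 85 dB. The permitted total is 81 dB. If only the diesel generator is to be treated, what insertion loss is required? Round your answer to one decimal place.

Everything except the diesel generator sums to 10^(72/10) = 1.585e+07 in linear terms, 72.00 dB.
The limit corresponds to 10^(81/10) = 1.259e+08; subtracting the fixed part leaves 1.100e+08 for the diesel generator, i.e. 80.42 dB.
So the diesel generator must be reduced from 85 to 80.42 dB: IL = 4.58 dB.

4.6 dB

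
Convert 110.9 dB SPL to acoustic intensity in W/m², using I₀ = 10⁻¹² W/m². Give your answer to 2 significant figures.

0.12 W/m²

I = I₀·10^(L/10) = 10⁻¹² × 10^(110.9/10) = 10^(-0.910).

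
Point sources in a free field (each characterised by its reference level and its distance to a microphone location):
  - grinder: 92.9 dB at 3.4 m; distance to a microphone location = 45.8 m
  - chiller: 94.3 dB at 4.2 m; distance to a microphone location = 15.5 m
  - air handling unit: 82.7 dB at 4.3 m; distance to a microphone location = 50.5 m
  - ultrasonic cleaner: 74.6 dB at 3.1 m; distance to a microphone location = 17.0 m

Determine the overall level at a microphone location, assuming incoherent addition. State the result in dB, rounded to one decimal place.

First find each source's level at the receiver (point-source: −20·log₁₀(r/r_ref)), then combine on an intensity basis.
grinder: 92.9 − 20·log₁₀(45.8/3.4) = 92.9 − 22.59 = 70.31 dB.
chiller: 94.3 − 20·log₁₀(15.5/4.2) = 94.3 − 11.34 = 82.96 dB.
air handling unit: 82.7 − 20·log₁₀(50.5/4.3) = 82.7 − 21.40 = 61.30 dB.
ultrasonic cleaner: 74.6 − 20·log₁₀(17.0/3.1) = 74.6 − 14.78 = 59.82 dB.
Σ 10^(L/10) = 2.107e+08 → L_total = 10·log₁₀(2.107e+08) = 83.24 dB.

83.2 dB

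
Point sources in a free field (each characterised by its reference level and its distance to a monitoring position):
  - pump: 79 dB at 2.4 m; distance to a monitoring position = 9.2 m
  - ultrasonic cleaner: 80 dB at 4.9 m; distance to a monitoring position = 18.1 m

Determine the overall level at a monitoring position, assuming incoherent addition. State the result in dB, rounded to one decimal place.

71.0 dB

First find each source's level at the receiver (point-source: −20·log₁₀(r/r_ref)), then combine on an intensity basis.
pump: 79 − 20·log₁₀(9.2/2.4) = 79 − 11.67 = 67.33 dB.
ultrasonic cleaner: 80 − 20·log₁₀(18.1/4.9) = 80 − 11.35 = 68.65 dB.
Σ 10^(L/10) = 1.273e+07 → L_total = 10·log₁₀(1.273e+07) = 71.05 dB.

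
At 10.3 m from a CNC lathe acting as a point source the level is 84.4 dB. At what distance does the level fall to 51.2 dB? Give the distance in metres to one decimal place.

Point-source spreading drops the level by 20·log₁₀(r₂/r₁); inverting, r₂/r₁ = 10^(ΔL/20).
r₂ = 10.3·10^((84.4−51.2)/20) = 10.3·10^(33.2/20) = 470.80 m.

470.8 m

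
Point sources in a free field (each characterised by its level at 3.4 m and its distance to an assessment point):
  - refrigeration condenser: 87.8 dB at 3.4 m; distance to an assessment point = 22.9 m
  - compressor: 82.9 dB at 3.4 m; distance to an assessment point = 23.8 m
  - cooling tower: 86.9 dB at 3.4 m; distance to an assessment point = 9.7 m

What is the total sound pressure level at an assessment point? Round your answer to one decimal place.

Apply inverse-square spreading to bring every level to the receiver, then sum 10^(L/10).
refrigeration condenser: 87.8 − 20·log₁₀(22.9/3.4) = 87.8 − 16.57 = 71.23 dB.
compressor: 82.9 − 20·log₁₀(23.8/3.4) = 82.9 − 16.90 = 66.00 dB.
cooling tower: 86.9 − 20·log₁₀(9.7/3.4) = 86.9 − 9.11 = 77.79 dB.
Σ 10^(L/10) = 7.744e+07 → L_total = 10·log₁₀(7.744e+07) = 78.89 dB.

78.9 dB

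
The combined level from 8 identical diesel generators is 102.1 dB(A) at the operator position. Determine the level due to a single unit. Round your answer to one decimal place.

93.1 dB(A)

8 equal contributions raise the level by 10·log₁₀ 8 = 9.031 dB, so each unit alone gives 102.1 − 9.031.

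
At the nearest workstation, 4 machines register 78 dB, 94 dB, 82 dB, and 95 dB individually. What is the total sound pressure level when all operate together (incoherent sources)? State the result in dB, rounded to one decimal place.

For uncorrelated sources the intensities add, so convert each level to linear form, sum, and take 10·log₁₀ of the total.
Σ 10^(L/10) = 10^(78/10) + 10^(94/10) + 10^(82/10) + 10^(95/10) = 5.896e+09.
L_total = 10·log₁₀(5.896e+09) = 97.71 dB.

97.7 dB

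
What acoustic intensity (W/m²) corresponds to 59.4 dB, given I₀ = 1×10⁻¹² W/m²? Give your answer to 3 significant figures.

L = 10·log₁₀(I/I₀) ⇒ I = I₀·10^(L/10) = 10⁻¹² × 10^5.94.

8.71e-07 W/m²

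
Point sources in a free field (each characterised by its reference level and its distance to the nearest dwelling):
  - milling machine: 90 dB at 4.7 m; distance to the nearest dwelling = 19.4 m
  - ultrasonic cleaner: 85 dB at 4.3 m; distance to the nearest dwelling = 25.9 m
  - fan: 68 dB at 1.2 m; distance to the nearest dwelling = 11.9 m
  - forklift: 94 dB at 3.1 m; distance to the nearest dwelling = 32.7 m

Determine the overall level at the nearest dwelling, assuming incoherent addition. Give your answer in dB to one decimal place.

First find each source's level at the receiver (point-source: −20·log₁₀(r/r_ref)), then combine on an intensity basis.
milling machine: 90 − 20·log₁₀(19.4/4.7) = 90 − 12.31 = 77.69 dB.
ultrasonic cleaner: 85 − 20·log₁₀(25.9/4.3) = 85 − 15.60 = 69.40 dB.
fan: 68 − 20·log₁₀(11.9/1.2) = 68 − 19.93 = 48.07 dB.
forklift: 94 − 20·log₁₀(32.7/3.1) = 94 − 20.46 = 73.54 dB.
Σ 10^(L/10) = 9.005e+07 → L_total = 10·log₁₀(9.005e+07) = 79.54 dB.

79.5 dB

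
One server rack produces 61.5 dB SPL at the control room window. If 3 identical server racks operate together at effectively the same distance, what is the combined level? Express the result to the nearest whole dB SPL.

66 dB SPL

With 3 equal, uncorrelated contributions the intensity is 3× that of one unit, giving a rise of 10·log₁₀ 3.
L_total = 61.5 + 10·log₁₀(3) = 61.5 + 4.771 = 66.27 dB SPL.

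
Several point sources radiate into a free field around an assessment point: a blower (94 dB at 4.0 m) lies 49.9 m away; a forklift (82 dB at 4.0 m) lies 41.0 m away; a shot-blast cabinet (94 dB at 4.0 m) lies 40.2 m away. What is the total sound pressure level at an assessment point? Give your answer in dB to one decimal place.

76.3 dB

Propagate each source to the receiver with L = L_ref − 20·log₁₀(r/r_ref), then add intensities.
blower: 94 − 20·log₁₀(49.9/4.0) = 94 − 21.92 = 72.08 dB.
forklift: 82 − 20·log₁₀(41.0/4.0) = 82 − 20.21 = 61.79 dB.
shot-blast cabinet: 94 − 20·log₁₀(40.2/4.0) = 94 − 20.04 = 73.96 dB.
Σ 10^(L/10) = 4.252e+07 → L_total = 10·log₁₀(4.252e+07) = 76.29 dB.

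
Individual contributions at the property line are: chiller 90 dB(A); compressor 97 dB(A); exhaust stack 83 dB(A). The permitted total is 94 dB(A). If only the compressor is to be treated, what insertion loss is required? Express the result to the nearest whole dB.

Fixed contribution from the other sources: Σ 10^(L/10) = 10^(90/10) + 10^(83/10) = 1.200e+09 (90.79 dB(A)).
The limit corresponds to 10^(94/10) = 2.512e+09; subtracting the fixed part leaves 1.312e+09 for the compressor, i.e. 91.18 dB(A).
Required insertion loss = 97 − 91.18 = 5.82 dB.

6 dB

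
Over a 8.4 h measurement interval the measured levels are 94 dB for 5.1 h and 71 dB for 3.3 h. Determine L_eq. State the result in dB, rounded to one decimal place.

91.8 dB

Weight each interval's intensity by its duration and average over T = 8.4 h:
Σ tᵢ·10^(Lᵢ/10) = 5.1·10^(94/10) + 3.3·10^(71/10) = 1.285e+10.
L_eq = 10·log₁₀(1.285e+10/8.4) = 91.85 dB.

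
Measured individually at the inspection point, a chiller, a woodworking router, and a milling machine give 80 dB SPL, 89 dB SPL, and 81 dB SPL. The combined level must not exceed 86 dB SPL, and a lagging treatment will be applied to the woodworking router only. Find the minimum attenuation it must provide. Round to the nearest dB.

7 dB

Fixed contribution from the other sources: Σ 10^(L/10) = 10^(80/10) + 10^(81/10) = 2.259e+08 (83.54 dB SPL).
To meet 86 dB SPL overall, the treated woodworking router may contribute at most 10^(86/10) − 2.259e+08 = 1.722e+08, i.e. 82.36 dB SPL.
So the woodworking router must be reduced from 89 to 82.36 dB SPL: IL = 6.64 dB.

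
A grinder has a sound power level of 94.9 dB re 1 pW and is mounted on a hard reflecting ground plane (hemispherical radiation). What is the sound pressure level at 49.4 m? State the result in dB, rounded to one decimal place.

L_p = L_w − 10·log₁₀(2π·r²) with r = 49.4 m.
2π·r² = 1.533e+04 m², 10·log₁₀ of that is 41.856 dB.
L_p = 94.9 − 41.856 = 53.04 dB.

53.0 dB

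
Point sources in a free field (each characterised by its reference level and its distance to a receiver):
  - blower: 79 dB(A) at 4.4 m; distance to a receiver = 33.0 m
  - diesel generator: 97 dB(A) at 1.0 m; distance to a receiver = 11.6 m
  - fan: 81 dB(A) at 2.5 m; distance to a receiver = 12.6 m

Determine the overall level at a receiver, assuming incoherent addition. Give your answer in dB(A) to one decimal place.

76.4 dB(A)

Propagate each source to the receiver with L = L_ref − 20·log₁₀(r/r_ref), then add intensities.
blower: 79 − 20·log₁₀(33.0/4.4) = 79 − 17.50 = 61.50 dB(A).
diesel generator: 97 − 20·log₁₀(11.6/1.0) = 97 − 21.29 = 75.71 dB(A).
fan: 81 − 20·log₁₀(12.6/2.5) = 81 − 14.05 = 66.95 dB(A).
Σ 10^(L/10) = 4.361e+07 → L_total = 10·log₁₀(4.361e+07) = 76.40 dB(A).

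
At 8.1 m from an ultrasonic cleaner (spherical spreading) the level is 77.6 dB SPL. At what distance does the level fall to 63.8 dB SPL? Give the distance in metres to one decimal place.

39.7 m

For a point source L₁ − L₂ = 20·log₁₀(r₂/r₁), so r₂ = r₁·10^((L₁−L₂)/20).
r₂ = 8.1·10^((77.6−63.8)/20) = 8.1·10^(13.8/20) = 39.67 m.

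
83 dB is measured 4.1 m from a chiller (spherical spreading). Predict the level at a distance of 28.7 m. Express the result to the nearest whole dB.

66 dB

Point-source attenuation: ΔL = 20·log₁₀(r₂/r₁) = 20·log₁₀(28.7/4.1) = 16.902 dB.
L₂ = 83 − 20·log₁₀(28.7/4.1) = 83 − 16.902 = 66.10 dB.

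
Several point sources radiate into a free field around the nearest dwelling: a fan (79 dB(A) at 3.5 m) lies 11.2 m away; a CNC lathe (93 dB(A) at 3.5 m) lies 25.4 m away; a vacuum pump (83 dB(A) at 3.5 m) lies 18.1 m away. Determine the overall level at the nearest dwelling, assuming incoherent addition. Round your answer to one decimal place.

Apply inverse-square spreading to bring every level to the receiver, then sum 10^(L/10).
fan: 79 − 20·log₁₀(11.2/3.5) = 79 − 10.10 = 68.90 dB(A).
CNC lathe: 93 − 20·log₁₀(25.4/3.5) = 93 − 17.22 = 75.78 dB(A).
vacuum pump: 83 − 20·log₁₀(18.1/3.5) = 83 − 14.27 = 68.73 dB(A).
Σ 10^(L/10) = 5.310e+07 → L_total = 10·log₁₀(5.310e+07) = 77.25 dB(A).

77.3 dB(A)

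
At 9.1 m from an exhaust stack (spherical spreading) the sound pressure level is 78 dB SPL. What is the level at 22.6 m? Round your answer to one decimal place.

70.1 dB SPL

For a point source, L₂ = L₁ − 20·log₁₀(r₂/r₁).
L₂ = 78 − 20·log₁₀(22.6/9.1) = 78 − 7.901 = 70.10 dB SPL.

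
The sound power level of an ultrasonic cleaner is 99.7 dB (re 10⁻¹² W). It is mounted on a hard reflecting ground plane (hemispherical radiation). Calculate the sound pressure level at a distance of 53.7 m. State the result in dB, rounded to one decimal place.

L_p = L_w − 10·log₁₀(2π·r²) with r = 53.7 m.
2π·r² = 1.812e+04 m², 10·log₁₀ of that is 42.581 dB.
L_p = 99.7 − 42.581 = 57.12 dB.

57.1 dB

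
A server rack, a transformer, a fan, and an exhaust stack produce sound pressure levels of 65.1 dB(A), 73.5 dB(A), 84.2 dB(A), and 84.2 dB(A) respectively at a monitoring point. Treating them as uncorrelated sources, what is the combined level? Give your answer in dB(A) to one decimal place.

87.4 dB(A)

Incoherent sources combine by intensity addition: L_total = 10·log₁₀(Σ 10^(L_i/10)).
Σ 10^(L/10) = 10^(65.1/10) + 10^(73.5/10) + 10^(84.2/10) + 10^(84.2/10) = 5.517e+08.
L_total = 10·log₁₀(5.517e+08) = 87.42 dB(A).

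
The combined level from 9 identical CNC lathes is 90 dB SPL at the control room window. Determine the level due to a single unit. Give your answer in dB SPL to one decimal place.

80.5 dB SPL

Dividing the total intensity by 9 lowers the level by 10·log₁₀ 9 = 9.542 dB: L₁ = 90 − 9.542.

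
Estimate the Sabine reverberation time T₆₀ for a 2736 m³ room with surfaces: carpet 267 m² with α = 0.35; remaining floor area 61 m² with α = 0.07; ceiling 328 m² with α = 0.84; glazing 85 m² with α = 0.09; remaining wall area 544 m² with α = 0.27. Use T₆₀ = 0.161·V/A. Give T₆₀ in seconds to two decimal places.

0.83 s

Total absorption A = 267·0.35 + 61·0.07 + 328·0.84 + 85·0.09 + 544·0.27 = 527.77 m² sabins.
T₆₀ = 0.161 × 2736 / 527.77 = 0.835 s.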